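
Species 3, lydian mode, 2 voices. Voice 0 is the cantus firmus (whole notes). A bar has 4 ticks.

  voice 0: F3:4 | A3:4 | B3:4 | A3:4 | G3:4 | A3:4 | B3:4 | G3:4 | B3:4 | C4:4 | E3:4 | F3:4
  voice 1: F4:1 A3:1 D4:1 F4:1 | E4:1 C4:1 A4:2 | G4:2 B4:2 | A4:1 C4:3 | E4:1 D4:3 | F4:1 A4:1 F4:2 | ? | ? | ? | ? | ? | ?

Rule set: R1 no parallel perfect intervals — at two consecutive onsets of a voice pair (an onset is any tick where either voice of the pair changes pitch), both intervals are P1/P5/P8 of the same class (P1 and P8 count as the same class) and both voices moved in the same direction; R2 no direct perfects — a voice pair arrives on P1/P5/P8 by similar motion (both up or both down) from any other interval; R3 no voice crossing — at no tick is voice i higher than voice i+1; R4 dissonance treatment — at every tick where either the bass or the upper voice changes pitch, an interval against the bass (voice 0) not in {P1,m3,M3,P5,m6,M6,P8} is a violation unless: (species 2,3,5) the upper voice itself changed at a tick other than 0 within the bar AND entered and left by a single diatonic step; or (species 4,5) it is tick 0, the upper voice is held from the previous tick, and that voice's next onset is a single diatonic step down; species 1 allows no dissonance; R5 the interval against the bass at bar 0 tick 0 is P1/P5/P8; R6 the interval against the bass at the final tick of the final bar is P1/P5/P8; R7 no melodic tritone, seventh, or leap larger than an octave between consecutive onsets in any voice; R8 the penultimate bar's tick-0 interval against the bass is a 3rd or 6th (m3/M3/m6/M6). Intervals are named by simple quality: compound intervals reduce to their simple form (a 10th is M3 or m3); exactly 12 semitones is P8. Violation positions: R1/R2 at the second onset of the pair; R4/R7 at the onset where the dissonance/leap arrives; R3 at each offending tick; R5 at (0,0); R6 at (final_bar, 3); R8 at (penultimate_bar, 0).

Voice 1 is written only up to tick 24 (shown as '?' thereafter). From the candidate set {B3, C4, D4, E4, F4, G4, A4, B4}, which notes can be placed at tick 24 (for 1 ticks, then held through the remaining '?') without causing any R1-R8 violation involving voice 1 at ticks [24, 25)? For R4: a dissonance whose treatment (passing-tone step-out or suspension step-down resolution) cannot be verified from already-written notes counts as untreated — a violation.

B3: violates R7
C4: violates R4
D4: legal
E4: violates R4
F4: violates R4
G4: legal
A4: violates R4
B4: violates R2,R7

{D4, G4}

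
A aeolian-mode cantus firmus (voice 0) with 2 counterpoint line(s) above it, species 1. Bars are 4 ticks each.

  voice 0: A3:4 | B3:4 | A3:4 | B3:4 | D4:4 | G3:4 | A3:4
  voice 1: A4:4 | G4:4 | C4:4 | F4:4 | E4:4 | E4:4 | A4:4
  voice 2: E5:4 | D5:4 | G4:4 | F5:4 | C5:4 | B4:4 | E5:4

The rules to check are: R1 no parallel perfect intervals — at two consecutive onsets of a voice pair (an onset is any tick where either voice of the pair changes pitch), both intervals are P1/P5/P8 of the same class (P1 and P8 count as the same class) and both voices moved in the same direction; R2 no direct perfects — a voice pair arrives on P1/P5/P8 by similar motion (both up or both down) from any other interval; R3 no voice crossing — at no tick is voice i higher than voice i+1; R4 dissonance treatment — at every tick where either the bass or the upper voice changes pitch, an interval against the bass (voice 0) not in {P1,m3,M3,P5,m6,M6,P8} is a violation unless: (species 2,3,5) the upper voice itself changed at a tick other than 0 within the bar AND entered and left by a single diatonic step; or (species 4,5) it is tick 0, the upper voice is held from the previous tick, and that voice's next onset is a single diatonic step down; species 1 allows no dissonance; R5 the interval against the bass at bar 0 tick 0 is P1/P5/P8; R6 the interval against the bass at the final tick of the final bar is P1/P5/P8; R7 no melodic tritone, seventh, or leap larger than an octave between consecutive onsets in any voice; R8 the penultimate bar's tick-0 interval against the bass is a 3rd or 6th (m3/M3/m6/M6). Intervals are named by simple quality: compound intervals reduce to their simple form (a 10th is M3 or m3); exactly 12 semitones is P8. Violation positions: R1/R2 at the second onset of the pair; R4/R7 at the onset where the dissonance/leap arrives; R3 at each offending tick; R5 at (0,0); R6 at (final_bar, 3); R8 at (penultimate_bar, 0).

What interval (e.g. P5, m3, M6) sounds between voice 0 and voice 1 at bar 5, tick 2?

voice 0=G3 voice 1=E4 -> M6

M6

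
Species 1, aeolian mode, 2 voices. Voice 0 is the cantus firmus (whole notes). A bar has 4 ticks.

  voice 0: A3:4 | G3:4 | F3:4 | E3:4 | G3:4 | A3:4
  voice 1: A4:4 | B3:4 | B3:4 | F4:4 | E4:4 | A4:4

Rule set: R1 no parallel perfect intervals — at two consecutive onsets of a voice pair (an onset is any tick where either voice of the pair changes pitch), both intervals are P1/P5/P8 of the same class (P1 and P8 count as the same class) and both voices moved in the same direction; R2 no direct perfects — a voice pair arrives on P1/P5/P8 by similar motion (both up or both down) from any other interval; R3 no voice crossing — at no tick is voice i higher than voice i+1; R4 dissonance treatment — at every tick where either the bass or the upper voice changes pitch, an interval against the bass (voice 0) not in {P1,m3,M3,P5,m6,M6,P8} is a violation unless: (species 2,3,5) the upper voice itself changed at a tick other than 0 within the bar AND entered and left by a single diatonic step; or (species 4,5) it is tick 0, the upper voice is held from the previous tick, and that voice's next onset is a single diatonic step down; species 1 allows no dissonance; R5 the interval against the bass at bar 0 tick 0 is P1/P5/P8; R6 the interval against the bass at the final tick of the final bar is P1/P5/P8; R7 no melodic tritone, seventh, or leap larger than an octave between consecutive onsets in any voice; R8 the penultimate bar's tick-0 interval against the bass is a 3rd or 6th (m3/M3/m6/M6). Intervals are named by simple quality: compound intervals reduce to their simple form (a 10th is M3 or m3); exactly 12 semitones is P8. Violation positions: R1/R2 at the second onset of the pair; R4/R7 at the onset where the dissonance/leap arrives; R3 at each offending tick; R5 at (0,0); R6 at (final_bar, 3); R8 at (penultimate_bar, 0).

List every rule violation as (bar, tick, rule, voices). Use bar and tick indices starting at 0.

bar 0: v0=A3 v1=A4 downbeat P8
bar 1: v0=G3 v1=B3 downbeat M3
bar 2: v0=F3 v1=B3 downbeat TT
bar 3: v0=E3 v1=F4 downbeat m2
bar 4: v0=G3 v1=E4 downbeat M6
bar 5: v0=A3 v1=A4 downbeat P8
  -> R7 @ bar 1 tick 0 v(1,): A4->B3 leap 10st
  -> R4 @ bar 2 tick 0 v(0, 1): F3/B3 TT untreated
  -> R4 @ bar 3 tick 0 v(0, 1): E3/F4 m2 untreated
  -> R7 @ bar 3 tick 0 v(1,): B3->F4 leap 6st
  -> R2 @ bar 5 tick 0 v(0, 1): G3/E4 M6 -> A3/A4 P8 similar

(1, 0, R7, (1,))
(2, 0, R4, (0, 1))
(3, 0, R4, (0, 1))
(3, 0, R7, (1,))
(5, 0, R2, (0, 1))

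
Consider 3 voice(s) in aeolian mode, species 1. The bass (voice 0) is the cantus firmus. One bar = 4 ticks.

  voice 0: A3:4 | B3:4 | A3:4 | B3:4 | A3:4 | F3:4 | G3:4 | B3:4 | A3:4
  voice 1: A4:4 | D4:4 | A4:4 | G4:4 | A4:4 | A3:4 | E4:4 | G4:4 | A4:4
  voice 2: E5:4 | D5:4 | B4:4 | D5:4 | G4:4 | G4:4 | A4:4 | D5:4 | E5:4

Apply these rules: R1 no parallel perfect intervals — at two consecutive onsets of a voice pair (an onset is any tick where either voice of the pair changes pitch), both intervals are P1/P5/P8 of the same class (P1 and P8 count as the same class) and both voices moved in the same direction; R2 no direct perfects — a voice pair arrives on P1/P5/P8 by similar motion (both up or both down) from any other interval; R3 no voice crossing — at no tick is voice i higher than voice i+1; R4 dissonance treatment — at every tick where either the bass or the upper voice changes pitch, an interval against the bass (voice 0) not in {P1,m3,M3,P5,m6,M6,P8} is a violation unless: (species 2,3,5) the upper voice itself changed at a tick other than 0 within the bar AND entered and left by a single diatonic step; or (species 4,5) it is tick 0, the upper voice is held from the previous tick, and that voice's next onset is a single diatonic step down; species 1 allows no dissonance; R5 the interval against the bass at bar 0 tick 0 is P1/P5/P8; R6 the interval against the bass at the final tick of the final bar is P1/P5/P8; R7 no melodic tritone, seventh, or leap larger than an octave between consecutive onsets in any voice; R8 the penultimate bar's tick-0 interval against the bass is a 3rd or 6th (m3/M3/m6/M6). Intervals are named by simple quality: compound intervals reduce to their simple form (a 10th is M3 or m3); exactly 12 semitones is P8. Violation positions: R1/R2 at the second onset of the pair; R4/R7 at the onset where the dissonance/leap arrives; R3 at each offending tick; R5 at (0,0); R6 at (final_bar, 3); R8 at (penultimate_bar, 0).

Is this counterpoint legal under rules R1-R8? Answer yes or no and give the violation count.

bar 0: v0=A3 v1=A4 v2=E5 (P5)
bar 1: v0=B3 v1=D4 v2=D5 (m3)
bar 2: v0=A3 v1=A4 v2=B4 (M2)
bar 3: v0=B3 v1=G4 v2=D5 (m3)
bar 4: v0=A3 v1=A4 v2=G4 (m7)
bar 5: v0=F3 v1=A3 v2=G4 (M2)
bar 6: v0=G3 v1=E4 v2=A4 (M2)
bar 7: v0=B3 v1=G4 v2=D5 (m3)
bar 8: v0=A3 v1=A4 v2=E5 (P5)
  R2 @ bar1.0: A4/E5 P5 -> D4/D5 P8 similar
  R4 @ bar2.0: A3/B4 M2 untreated
  R3 @ bar4.0: A4 above G4
  R4 @ bar4.0: A3/G4 m7 untreated
  R3 @ bar4.1: A4 above G4
  R3 @ bar4.2: A4 above G4
  R3 @ bar4.3: A4 above G4
  R4 @ bar5.0: F3/G4 M2 untreated
  R4 @ bar6.0: G3/A4 M2 untreated
  R2 @ bar7.0: E4/A4 P4 -> G4/D5 P5 similar
  R1 @ bar8.0: G4/D5 P5 -> A4/E5 P5 similar

No (11 violations)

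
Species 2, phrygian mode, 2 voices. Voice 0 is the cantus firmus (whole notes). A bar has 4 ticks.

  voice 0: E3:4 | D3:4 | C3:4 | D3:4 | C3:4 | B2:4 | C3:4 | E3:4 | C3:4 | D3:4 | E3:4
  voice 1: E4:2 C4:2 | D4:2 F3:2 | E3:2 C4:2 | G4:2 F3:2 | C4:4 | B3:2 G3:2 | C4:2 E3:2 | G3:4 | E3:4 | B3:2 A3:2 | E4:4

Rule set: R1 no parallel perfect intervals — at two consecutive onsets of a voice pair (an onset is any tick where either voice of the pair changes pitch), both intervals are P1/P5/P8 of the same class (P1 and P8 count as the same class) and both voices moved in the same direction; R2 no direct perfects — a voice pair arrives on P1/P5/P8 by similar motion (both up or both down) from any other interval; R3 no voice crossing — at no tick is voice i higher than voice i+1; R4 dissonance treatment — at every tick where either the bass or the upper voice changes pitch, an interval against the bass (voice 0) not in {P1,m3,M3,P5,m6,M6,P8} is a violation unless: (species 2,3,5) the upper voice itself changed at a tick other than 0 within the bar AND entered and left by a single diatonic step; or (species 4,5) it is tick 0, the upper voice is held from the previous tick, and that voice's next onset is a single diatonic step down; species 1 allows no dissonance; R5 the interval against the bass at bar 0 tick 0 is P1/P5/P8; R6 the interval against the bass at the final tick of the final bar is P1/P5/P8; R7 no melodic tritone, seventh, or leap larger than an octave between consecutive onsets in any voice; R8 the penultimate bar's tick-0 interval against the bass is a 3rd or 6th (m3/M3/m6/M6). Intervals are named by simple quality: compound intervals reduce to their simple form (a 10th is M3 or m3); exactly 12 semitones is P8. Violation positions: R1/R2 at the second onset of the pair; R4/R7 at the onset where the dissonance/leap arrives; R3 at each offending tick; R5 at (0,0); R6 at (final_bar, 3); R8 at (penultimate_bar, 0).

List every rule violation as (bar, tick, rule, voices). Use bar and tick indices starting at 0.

bar 0: v0=E3 v1=E4 downbeat P8
bar 1: v0=D3 v1=D4 downbeat P8
bar 2: v0=C3 v1=E3 downbeat M3
bar 3: v0=D3 v1=G4 downbeat P4
bar 4: v0=C3 v1=C4 downbeat P8
bar 5: v0=B2 v1=B3 downbeat P8
bar 6: v0=C3 v1=C4 downbeat P8
bar 7: v0=E3 v1=G3 downbeat m3
bar 8: v0=C3 v1=E3 downbeat M3
bar 9: v0=D3 v1=B3 downbeat M6
bar 10: v0=E3 v1=E4 downbeat P8
  -> R4 @ bar 3 tick 0 v(0, 1): D3/G4 P4 untreated
  -> R7 @ bar 3 tick 2 v(1,): G4->F3 leap 14st
  -> R1 @ bar 5 tick 0 v(0, 1): C3/C4 P8 -> B2/B3 P8 similar
  -> R2 @ bar 6 tick 0 v(0, 1): B2/G3 m6 -> C3/C4 P8 similar
  -> R2 @ bar 10 tick 0 v(0, 1): D3/A3 P5 -> E3/E4 P8 similar

(3, 0, R4, (0, 1))
(3, 2, R7, (1,))
(5, 0, R1, (0, 1))
(6, 0, R2, (0, 1))
(10, 0, R2, (0, 1))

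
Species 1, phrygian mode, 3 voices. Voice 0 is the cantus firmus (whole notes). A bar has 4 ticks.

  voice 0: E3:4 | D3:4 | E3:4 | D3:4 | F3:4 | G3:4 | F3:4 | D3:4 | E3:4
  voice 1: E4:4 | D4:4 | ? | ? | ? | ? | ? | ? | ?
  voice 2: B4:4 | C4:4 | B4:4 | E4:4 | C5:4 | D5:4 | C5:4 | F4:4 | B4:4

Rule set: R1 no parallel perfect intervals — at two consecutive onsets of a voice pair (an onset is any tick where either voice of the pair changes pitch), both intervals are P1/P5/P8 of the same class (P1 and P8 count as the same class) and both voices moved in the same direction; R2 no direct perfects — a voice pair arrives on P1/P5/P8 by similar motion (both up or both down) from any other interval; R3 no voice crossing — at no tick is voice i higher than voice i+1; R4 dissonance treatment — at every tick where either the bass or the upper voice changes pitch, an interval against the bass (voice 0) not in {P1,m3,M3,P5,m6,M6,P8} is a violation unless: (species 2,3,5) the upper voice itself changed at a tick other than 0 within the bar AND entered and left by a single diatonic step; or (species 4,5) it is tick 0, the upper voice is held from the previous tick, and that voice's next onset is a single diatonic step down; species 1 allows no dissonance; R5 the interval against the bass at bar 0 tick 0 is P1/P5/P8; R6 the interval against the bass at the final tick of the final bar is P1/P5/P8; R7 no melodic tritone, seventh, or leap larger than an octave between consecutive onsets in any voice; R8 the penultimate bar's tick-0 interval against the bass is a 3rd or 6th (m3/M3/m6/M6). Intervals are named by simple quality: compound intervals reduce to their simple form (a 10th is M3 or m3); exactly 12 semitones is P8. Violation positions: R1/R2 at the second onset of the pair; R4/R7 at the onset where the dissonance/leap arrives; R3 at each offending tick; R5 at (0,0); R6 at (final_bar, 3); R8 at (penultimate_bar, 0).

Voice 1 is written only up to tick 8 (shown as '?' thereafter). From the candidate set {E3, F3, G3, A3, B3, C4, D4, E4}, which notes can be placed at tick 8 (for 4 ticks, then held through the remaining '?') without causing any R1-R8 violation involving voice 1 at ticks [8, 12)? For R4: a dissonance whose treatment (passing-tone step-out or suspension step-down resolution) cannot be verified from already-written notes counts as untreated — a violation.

{B3, C4, G3}

E3: violates R7
F3: violates R4
G3: legal
A3: violates R4
B3: legal
C4: legal
D4: violates R4
E4: violates R1,R2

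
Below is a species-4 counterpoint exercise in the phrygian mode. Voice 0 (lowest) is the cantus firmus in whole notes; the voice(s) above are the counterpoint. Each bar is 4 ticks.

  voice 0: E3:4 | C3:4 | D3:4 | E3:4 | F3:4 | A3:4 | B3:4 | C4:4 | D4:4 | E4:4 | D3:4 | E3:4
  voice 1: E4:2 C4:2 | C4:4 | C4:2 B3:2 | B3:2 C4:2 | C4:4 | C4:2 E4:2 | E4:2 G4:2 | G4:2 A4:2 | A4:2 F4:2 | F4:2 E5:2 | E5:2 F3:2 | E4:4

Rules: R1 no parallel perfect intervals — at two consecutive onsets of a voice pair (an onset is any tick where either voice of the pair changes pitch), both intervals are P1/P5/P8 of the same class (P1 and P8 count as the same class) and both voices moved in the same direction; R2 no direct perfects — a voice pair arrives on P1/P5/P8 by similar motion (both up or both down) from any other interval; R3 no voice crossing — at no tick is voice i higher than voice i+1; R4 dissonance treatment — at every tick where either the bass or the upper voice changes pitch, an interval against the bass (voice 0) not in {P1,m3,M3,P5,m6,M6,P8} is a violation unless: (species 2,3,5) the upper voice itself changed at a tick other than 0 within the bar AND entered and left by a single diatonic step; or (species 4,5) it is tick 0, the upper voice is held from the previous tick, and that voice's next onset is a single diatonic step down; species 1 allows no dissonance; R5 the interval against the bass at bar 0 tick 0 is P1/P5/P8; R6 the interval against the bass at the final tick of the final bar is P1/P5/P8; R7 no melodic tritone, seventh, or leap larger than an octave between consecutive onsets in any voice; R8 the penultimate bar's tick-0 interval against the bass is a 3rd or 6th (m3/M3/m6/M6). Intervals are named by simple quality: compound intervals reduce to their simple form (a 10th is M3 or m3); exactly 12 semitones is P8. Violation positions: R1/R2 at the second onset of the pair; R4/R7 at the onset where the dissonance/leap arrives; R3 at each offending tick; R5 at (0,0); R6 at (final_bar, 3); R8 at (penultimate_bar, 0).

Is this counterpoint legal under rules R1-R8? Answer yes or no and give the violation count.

No (9 violations)

bar 0: v0=E3 v1=E4 (P8)
bar 1: v0=C3 v1=C4 (P8)
bar 2: v0=D3 v1=C4 (m7)
bar 3: v0=E3 v1=B3 (P5)
bar 4: v0=F3 v1=C4 (P5)
bar 5: v0=A3 v1=C4 (m3)
bar 6: v0=B3 v1=E4 (P4)
bar 7: v0=C4 v1=G4 (P5)
bar 8: v0=D4 v1=A4 (P5)
bar 9: v0=E4 v1=F4 (m2)
bar 10: v0=D3 v1=E5 (M2)
bar 11: v0=E3 v1=E4 (P8)
  R4 @ bar6.0: B3/E4 P4 untreated
  R4 @ bar9.0: E4/F4 m2 untreated
  R7 @ bar9.2: F4->E5 leap 11st
  R4 @ bar10.0: D3/E5 M2 untreated
  R7 @ bar10.0: E4->D3 leap 14st
  R8 @ bar10.0: penult M2 not 3rd/6th
  R7 @ bar10.2: E5->F3 leap 23st
  R2 @ bar11.0: D3/F3 m3 -> E3/E4 P8 similar
  R7 @ bar11.0: F3->E4 leap 11st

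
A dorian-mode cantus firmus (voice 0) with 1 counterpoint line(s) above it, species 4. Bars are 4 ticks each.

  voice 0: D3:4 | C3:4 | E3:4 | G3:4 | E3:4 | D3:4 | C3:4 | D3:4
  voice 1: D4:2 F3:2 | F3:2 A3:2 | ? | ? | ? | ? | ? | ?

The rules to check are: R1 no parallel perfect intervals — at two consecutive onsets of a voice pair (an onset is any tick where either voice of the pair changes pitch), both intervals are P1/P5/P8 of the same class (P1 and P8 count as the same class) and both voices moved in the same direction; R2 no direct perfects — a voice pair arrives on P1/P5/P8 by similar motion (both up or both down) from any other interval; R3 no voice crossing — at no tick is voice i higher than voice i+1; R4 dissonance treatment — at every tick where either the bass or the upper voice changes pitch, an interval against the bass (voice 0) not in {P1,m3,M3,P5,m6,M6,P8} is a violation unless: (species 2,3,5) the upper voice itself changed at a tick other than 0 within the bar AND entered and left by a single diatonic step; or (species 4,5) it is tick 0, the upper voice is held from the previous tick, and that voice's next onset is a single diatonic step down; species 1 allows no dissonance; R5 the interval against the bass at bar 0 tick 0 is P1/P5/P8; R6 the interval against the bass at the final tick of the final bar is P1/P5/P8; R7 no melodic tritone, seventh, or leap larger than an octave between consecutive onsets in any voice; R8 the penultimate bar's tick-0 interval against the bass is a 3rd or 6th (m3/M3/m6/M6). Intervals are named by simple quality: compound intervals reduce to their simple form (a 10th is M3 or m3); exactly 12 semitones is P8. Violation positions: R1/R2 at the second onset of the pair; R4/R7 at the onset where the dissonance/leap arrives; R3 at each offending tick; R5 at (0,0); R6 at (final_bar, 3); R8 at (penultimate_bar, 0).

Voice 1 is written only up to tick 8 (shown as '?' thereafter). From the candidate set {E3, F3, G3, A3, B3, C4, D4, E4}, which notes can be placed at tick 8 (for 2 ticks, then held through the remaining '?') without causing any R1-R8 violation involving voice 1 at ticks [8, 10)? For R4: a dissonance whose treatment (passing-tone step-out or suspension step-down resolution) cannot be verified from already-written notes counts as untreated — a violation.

{C4, E3, G3}

E3: legal
F3: violates R4
G3: legal
A3: violates R4
B3: violates R2
C4: legal
D4: violates R4
E4: violates R2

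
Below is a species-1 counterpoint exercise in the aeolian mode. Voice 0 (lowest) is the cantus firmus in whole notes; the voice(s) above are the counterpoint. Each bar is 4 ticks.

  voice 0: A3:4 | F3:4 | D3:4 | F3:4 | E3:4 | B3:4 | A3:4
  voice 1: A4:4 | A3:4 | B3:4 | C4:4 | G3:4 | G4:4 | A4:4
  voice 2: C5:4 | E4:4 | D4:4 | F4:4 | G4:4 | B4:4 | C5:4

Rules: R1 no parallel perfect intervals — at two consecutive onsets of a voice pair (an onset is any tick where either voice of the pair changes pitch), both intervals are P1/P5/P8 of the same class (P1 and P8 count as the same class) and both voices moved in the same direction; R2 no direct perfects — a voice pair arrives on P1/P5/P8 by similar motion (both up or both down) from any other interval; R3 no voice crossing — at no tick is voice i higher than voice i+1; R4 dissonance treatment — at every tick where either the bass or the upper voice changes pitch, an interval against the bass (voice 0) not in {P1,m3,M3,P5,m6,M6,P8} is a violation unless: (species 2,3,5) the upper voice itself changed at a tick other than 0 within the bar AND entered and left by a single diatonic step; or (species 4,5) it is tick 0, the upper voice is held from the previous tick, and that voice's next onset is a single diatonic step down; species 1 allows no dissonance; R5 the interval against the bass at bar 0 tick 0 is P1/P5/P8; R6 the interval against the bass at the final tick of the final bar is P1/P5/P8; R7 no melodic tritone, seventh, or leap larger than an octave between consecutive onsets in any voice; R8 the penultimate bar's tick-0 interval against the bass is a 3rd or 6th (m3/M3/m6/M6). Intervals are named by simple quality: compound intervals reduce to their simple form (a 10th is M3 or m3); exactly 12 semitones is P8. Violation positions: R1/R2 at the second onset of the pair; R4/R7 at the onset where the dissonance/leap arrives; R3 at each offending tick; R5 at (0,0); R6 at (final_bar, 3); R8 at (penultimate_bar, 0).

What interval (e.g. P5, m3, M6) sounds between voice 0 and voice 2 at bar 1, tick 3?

voice 0=F3 voice 2=E4 -> M7

M7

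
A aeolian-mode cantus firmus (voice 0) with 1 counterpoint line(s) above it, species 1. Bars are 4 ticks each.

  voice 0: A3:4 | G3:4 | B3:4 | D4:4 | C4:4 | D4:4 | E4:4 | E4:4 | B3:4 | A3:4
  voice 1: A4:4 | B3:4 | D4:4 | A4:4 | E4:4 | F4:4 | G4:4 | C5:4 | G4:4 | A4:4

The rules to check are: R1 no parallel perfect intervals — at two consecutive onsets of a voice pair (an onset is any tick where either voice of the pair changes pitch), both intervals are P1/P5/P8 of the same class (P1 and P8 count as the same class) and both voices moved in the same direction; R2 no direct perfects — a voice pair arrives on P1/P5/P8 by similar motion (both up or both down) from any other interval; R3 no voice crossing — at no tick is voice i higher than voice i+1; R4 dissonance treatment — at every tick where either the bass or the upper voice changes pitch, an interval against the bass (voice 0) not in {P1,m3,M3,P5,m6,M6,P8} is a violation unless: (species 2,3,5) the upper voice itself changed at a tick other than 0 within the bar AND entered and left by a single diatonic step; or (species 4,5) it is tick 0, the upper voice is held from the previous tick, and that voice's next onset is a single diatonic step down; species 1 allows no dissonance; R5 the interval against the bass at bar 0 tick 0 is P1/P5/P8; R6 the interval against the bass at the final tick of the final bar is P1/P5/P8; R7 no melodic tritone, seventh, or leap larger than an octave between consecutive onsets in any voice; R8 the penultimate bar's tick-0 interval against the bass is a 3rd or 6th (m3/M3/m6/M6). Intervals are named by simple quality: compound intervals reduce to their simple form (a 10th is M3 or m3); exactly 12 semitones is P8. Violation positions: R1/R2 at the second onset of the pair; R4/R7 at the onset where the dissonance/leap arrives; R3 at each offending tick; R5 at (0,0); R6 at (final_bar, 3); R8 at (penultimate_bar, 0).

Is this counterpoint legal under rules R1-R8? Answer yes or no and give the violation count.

No (2 violations)

bar 0: v0=A3 v1=A4 (P8)
bar 1: v0=G3 v1=B3 (M3)
bar 2: v0=B3 v1=D4 (m3)
bar 3: v0=D4 v1=A4 (P5)
bar 4: v0=C4 v1=E4 (M3)
bar 5: v0=D4 v1=F4 (m3)
bar 6: v0=E4 v1=G4 (m3)
bar 7: v0=E4 v1=C5 (m6)
bar 8: v0=B3 v1=G4 (m6)
bar 9: v0=A3 v1=A4 (P8)
  R7 @ bar1.0: A4->B3 leap 10st
  R2 @ bar3.0: B3/D4 m3 -> D4/A4 P5 similar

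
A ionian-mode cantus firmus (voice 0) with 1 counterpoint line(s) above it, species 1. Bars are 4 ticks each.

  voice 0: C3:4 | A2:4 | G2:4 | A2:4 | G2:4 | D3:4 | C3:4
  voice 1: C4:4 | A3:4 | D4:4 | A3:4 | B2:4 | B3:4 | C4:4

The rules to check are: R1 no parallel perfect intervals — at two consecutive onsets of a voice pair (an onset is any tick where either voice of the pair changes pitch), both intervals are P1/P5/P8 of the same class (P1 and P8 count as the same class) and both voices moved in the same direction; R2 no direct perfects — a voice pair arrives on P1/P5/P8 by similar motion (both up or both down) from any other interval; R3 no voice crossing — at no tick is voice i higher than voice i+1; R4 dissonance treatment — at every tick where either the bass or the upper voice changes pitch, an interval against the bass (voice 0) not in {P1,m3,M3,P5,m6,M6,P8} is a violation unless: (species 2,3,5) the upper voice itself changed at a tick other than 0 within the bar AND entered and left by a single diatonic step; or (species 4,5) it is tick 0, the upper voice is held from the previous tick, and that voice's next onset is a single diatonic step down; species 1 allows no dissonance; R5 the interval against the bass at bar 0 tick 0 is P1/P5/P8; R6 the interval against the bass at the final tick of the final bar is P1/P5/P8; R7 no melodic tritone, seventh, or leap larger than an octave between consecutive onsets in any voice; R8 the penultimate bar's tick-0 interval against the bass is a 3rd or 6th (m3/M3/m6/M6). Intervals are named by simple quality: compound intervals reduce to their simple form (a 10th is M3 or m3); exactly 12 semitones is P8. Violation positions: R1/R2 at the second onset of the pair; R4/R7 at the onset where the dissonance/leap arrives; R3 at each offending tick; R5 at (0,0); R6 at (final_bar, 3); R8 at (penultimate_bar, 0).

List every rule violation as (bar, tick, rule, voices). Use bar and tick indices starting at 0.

bar 0: v0=C3 v1=C4 downbeat P8
bar 1: v0=A2 v1=A3 downbeat P8
bar 2: v0=G2 v1=D4 downbeat P5
bar 3: v0=A2 v1=A3 downbeat P8
bar 4: v0=G2 v1=B2 downbeat M3
bar 5: v0=D3 v1=B3 downbeat M6
bar 6: v0=C3 v1=C4 downbeat P8
  -> R1 @ bar 1 tick 0 v(0, 1): C3/C4 P8 -> A2/A3 P8 similar
  -> R7 @ bar 4 tick 0 v(1,): A3->B2 leap 10st

(1, 0, R1, (0, 1))
(4, 0, R7, (1,))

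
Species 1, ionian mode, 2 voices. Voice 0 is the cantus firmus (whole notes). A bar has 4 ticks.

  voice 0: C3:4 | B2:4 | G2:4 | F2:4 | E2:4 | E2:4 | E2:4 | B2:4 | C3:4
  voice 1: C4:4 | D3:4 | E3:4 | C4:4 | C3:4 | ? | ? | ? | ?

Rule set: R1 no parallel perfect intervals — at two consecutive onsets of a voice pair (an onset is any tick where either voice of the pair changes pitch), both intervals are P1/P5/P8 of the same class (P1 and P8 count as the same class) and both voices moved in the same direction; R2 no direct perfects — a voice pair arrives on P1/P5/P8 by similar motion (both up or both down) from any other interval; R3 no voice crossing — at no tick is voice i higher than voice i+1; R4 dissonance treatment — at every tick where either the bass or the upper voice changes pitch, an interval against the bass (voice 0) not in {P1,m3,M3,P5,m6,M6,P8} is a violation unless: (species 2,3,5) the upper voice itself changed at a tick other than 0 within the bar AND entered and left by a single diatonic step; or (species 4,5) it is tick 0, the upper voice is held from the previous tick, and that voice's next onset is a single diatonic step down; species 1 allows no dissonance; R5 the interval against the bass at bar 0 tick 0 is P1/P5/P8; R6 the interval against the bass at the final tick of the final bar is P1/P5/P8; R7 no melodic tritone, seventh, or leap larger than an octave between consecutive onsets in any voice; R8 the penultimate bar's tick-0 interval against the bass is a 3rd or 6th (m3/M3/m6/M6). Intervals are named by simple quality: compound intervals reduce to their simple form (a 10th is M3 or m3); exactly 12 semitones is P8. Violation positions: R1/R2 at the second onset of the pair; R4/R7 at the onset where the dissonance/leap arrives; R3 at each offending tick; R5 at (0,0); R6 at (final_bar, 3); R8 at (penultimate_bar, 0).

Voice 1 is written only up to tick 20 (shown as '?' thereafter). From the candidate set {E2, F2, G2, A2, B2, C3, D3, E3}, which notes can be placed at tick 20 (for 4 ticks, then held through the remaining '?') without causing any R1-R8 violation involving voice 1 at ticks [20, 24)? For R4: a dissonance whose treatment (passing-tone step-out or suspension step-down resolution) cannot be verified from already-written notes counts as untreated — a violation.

E2: legal
F2: violates R4
G2: legal
A2: violates R4
B2: legal
C3: legal
D3: violates R4
E3: legal

{B2, C3, E2, E3, G2}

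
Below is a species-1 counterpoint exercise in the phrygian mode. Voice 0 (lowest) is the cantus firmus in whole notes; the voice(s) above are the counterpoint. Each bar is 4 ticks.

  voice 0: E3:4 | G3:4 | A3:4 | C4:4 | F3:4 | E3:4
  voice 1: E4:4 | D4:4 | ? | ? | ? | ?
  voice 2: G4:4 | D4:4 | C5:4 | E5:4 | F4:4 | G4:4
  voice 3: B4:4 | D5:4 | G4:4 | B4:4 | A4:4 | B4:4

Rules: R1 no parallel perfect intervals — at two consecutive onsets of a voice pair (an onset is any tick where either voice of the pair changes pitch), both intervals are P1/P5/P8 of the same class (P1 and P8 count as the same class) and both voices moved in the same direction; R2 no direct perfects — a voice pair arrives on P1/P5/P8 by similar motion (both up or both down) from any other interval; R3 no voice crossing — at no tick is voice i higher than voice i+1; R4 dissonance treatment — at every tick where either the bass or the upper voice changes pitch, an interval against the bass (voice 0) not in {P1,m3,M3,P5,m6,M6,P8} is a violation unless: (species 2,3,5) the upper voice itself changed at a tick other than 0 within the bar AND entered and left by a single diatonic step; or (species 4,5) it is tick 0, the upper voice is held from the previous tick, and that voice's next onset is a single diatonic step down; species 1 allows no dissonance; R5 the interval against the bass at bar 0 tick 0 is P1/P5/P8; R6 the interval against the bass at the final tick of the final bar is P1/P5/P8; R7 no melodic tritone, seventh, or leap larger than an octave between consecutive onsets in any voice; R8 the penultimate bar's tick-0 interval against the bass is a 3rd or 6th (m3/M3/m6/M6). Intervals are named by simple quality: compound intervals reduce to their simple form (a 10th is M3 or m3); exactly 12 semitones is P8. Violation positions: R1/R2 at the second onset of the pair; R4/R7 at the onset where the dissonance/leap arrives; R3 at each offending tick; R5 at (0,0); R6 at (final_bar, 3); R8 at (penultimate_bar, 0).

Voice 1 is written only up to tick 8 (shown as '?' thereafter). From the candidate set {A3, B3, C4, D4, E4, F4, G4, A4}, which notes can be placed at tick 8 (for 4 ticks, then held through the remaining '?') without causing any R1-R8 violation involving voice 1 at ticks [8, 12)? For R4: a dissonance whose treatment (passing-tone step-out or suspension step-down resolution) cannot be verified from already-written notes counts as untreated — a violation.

A3: legal
B3: violates R4
C4: violates R2
D4: violates R4
E4: violates R1
F4: violates R2
G4: violates R4
A4: violates R2

{A3}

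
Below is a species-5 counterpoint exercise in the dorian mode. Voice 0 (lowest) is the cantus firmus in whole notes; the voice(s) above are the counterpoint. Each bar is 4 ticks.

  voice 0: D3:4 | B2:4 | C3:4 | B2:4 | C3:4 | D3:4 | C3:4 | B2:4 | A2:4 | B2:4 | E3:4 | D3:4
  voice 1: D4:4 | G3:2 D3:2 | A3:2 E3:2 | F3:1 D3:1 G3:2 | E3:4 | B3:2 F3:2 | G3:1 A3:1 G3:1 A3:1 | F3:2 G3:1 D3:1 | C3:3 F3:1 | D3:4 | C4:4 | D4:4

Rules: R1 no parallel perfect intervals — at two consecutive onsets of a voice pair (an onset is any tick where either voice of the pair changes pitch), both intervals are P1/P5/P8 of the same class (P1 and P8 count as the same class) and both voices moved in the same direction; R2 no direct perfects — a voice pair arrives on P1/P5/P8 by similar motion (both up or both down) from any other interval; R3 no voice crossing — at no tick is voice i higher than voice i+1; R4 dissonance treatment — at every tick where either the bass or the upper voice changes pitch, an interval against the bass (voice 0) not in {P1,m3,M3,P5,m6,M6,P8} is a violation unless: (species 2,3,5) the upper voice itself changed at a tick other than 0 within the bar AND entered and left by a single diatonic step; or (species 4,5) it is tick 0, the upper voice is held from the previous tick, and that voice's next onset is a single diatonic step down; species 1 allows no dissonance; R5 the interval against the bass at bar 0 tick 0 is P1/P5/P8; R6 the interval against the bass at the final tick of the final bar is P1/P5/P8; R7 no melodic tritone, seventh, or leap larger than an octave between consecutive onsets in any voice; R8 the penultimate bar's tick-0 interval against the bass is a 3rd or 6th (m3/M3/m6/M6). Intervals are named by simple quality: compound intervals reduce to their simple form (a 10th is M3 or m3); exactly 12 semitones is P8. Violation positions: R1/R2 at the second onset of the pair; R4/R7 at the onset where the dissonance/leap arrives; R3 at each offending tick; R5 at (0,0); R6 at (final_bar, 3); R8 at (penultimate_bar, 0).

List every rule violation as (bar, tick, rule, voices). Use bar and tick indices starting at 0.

bar 0: v0=D3 v1=D4 downbeat P8
bar 1: v0=B2 v1=G3 downbeat m6
bar 2: v0=C3 v1=A3 downbeat M6
bar 3: v0=B2 v1=F3 downbeat TT
bar 4: v0=C3 v1=E3 downbeat M3
bar 5: v0=D3 v1=B3 downbeat M6
bar 6: v0=C3 v1=G3 downbeat P5
bar 7: v0=B2 v1=F3 downbeat TT
bar 8: v0=A2 v1=C3 downbeat m3
bar 9: v0=B2 v1=D3 downbeat m3
bar 10: v0=E3 v1=C4 downbeat m6
bar 11: v0=D3 v1=D4 downbeat P8
  -> R4 @ bar 3 tick 0 v(0, 1): B2/F3 TT untreated
  -> R7 @ bar 5 tick 2 v(1,): B3->F3 leap 6st
  -> R4 @ bar 7 tick 0 v(0, 1): B2/F3 TT untreated
  -> R7 @ bar 10 tick 0 v(1,): D3->C4 leap 10st

(3, 0, R4, (0, 1))
(5, 2, R7, (1,))
(7, 0, R4, (0, 1))
(10, 0, R7, (1,))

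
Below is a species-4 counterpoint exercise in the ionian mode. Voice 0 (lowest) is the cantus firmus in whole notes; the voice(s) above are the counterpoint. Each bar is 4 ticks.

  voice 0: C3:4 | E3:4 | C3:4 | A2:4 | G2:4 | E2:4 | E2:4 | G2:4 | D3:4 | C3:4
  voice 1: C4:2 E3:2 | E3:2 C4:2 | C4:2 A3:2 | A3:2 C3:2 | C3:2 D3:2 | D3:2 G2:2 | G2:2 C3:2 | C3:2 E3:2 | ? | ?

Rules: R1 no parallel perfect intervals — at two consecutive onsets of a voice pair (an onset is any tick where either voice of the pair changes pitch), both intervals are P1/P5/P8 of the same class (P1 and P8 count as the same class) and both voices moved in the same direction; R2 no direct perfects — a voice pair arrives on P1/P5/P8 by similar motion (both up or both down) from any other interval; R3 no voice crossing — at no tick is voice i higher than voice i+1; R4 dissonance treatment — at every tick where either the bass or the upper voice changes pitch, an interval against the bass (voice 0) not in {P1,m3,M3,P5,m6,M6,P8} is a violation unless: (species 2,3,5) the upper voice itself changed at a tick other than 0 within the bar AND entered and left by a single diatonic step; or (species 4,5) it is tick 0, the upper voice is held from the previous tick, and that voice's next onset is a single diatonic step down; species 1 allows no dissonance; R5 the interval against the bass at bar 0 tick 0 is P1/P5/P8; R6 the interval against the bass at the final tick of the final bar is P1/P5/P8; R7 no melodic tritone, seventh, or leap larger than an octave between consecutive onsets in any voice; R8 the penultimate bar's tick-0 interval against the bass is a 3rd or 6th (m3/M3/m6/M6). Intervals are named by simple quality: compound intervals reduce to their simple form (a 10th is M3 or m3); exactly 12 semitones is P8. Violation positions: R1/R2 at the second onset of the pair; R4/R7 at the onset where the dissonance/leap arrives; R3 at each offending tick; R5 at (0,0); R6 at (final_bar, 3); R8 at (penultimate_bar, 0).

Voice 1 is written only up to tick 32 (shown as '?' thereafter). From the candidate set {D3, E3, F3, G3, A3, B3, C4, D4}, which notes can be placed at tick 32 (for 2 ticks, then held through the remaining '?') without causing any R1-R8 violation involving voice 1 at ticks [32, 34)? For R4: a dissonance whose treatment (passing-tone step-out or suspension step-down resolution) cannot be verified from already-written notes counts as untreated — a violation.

D3: violates R8
E3: violates R4,R8
F3: legal
G3: violates R4,R8
A3: violates R2,R8
B3: legal
C4: violates R4,R8
D4: violates R2,R7,R8

{B3, F3}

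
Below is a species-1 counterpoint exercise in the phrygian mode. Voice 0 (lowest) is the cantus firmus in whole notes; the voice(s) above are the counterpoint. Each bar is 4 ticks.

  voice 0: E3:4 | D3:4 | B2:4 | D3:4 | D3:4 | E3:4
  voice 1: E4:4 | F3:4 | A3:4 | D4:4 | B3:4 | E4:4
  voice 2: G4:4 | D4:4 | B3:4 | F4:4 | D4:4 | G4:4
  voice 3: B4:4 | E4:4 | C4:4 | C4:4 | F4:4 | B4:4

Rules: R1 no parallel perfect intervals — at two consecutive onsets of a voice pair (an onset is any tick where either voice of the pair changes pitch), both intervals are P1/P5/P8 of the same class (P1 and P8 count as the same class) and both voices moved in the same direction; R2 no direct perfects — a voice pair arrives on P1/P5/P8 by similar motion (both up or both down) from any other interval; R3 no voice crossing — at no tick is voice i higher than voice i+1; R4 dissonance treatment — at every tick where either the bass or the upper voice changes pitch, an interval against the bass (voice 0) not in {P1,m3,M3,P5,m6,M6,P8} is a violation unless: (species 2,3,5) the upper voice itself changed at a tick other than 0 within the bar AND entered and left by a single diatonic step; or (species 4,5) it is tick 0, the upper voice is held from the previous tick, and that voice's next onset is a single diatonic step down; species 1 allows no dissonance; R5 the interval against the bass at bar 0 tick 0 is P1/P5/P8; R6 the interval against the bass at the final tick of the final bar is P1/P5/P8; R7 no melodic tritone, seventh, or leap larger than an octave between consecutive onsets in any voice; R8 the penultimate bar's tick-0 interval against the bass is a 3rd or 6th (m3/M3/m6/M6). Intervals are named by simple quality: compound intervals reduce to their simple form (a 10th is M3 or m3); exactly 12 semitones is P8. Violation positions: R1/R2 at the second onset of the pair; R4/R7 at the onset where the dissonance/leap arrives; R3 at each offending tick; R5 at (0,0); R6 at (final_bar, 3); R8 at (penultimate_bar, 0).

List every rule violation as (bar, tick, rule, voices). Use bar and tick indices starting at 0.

(0, 0, R5, (0, 2))
(1, 0, R2, (0, 2))
(1, 0, R4, (0, 3))
(1, 0, R7, (1,))
(2, 0, R1, (0, 2))
(2, 0, R4, (0, 1))
(2, 0, R4, (0, 3))
(3, 0, R2, (0, 1))
(3, 0, R3, (2, 3))
(3, 0, R4, (0, 3))
(3, 0, R7, (2,))
(3, 1, R3, (2, 3))
(3, 2, R3, (2, 3))
(3, 3, R3, (2, 3))
(4, 0, R8, (0, 2))
(5, 0, R2, (0, 1))
(5, 0, R2, (0, 3))
(5, 0, R2, (1, 3))
(5, 0, R7, (3,))
(5, 3, R6, (0, 2))

bar 0: v0=E3 v1=E4 v2=G4 v3=B4 downbeat P5
bar 1: v0=D3 v1=F3 v2=D4 v3=E4 downbeat M2
bar 2: v0=B2 v1=A3 v2=B3 v3=C4 downbeat m2
bar 3: v0=D3 v1=D4 v2=F4 v3=C4 downbeat m7
bar 4: v0=D3 v1=B3 v2=D4 v3=F4 downbeat m3
bar 5: v0=E3 v1=E4 v2=G4 v3=B4 downbeat P5
  -> R5 @ bar 0 tick 0 v(0, 2): opens on m3
  -> R2 @ bar 1 tick 0 v(0, 2): E3/G4 m3 -> D3/D4 P8 similar
  -> R4 @ bar 1 tick 0 v(0, 3): D3/E4 M2 untreated
  -> R7 @ bar 1 tick 0 v(1,): E4->F3 leap 11st
  -> R1 @ bar 2 tick 0 v(0, 2): D3/D4 P8 -> B2/B3 P8 similar
  -> R4 @ bar 2 tick 0 v(0, 1): B2/A3 m7 untreated
  -> R4 @ bar 2 tick 0 v(0, 3): B2/C4 m2 untreated
  -> R2 @ bar 3 tick 0 v(0, 1): B2/A3 m7 -> D3/D4 P8 similar
  -> R3 @ bar 3 tick 0 v(2, 3): F4 above C4
  -> R4 @ bar 3 tick 0 v(0, 3): D3/C4 m7 untreated
  -> R7 @ bar 3 tick 0 v(2,): B3->F4 leap 6st
  -> R3 @ bar 3 tick 1 v(2, 3): F4 above C4
  -> R3 @ bar 3 tick 2 v(2, 3): F4 above C4
  -> R3 @ bar 3 tick 3 v(2, 3): F4 above C4
  -> R8 @ bar 4 tick 0 v(0, 2): penult P8 not 3rd/6th
  -> R2 @ bar 5 tick 0 v(0, 1): D3/B3 M6 -> E3/E4 P8 similar
  -> R2 @ bar 5 tick 0 v(0, 3): D3/F4 m3 -> E3/B4 P5 similar
  -> R2 @ bar 5 tick 0 v(1, 3): B3/F4 TT -> E4/B4 P5 similar
  -> R7 @ bar 5 tick 0 v(3,): F4->B4 leap 6st
  -> R6 @ bar 5 tick 3 v(0, 2): closes on m3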